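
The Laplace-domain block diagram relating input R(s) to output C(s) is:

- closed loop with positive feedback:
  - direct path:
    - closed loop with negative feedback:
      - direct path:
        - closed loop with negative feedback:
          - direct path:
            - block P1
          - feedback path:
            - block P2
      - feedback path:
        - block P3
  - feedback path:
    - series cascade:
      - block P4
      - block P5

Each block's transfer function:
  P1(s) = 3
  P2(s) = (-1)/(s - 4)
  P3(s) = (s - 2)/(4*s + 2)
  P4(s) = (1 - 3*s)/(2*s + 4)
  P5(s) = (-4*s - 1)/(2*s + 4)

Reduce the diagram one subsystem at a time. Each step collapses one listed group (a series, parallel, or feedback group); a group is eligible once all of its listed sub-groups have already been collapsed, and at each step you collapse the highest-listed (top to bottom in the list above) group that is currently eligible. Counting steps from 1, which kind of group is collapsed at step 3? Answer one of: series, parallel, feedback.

Step 1: apply the feedback formula to P1, P2
Step 2: reduce the feedback loop with forward [P1/(1+P1*P2)] and return P3
Step 3: reduce the series chain P4, P5
Step 4: close the feedback loop around [[P1/(1+P1*P2)]/(1+[P1/(1+P1*P2)]*P3)], (P4*P5)
Step 3: series.

Therefore the answer is series.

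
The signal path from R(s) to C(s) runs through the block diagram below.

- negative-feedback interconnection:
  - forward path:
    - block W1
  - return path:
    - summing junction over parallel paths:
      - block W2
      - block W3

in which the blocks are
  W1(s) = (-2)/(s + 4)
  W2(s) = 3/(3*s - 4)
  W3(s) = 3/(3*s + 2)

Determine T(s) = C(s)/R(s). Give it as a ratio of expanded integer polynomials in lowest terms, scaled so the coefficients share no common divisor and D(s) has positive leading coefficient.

Reducing step by step:

Step 1. sum the parallel branches W2, W3 = (18*s - 6)/(9*s^2 - 6*s - 8)
Step 2. collapse the loop (W1 forward, (W2+W3) return) - this is the overall T(s), already in the required normalized form

Answer: (-18*s^2 + 12*s + 16)/(9*s^3 + 30*s^2 - 68*s - 20)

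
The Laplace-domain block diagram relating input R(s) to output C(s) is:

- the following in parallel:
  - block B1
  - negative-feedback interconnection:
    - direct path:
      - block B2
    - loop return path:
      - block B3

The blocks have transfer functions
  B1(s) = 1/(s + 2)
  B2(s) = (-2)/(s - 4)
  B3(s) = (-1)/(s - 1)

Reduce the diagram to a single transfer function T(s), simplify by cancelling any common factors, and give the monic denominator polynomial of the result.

First reduce the diagram to T(s).

Step 1 - reduce the feedback loop with forward B2 and return B3; result (2 - 2*s)/(s^2 - 5*s + 6)
Step 2 - parallel reduction of B1, [B2/(1+B2*B3)]; result (-s^2 - 7*s + 10)/(s^3 - 3*s^2 - 4*s + 12)
Step 2 gives the fully reduced T(s), with no common factor left to cancel. The denominator is already monic (leading coefficient 1).

Answer: s^3 - 3*s^2 - 4*s + 12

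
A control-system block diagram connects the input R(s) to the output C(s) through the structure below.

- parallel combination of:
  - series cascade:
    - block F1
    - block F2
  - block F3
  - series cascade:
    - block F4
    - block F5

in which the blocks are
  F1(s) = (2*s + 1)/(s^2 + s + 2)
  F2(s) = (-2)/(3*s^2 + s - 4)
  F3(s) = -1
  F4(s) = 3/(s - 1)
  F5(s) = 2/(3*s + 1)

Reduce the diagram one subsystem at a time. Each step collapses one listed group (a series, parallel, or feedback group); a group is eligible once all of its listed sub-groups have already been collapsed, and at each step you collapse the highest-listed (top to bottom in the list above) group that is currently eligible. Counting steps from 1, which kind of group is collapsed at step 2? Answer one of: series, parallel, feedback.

Answer: series

Working:
Step 1: series reduction of F1, F2
Step 2: multiply F4, F5 (series)
Step 3: parallel reduction of (F1*F2), F3, (F4*F5)
The group at step 2 is a series group.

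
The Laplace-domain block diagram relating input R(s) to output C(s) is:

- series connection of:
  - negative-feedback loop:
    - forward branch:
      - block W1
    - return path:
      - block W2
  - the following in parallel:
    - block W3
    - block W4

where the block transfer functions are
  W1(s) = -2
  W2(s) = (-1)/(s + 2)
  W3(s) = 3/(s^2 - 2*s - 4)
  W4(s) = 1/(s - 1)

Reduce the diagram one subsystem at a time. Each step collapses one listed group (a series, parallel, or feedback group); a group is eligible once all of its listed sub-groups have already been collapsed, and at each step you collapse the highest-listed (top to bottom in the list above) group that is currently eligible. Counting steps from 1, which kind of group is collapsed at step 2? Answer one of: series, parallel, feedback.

Reducing step by step:

Step 1. apply the feedback formula to W1, W2
Step 2. add W3, W4 (parallel)
Step 3. multiply [W1/(1+W1*W2)], (W3+W4) (series)
The group at step 2 is a parallel group.

Answer: parallel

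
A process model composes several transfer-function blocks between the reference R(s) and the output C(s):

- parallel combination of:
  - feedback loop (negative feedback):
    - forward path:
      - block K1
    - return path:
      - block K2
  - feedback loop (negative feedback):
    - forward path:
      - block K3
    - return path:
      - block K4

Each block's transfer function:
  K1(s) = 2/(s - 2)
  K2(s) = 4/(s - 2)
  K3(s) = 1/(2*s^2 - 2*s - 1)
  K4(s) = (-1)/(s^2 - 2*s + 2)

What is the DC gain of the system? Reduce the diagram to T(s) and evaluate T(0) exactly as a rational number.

Reducing step by step:

Step 1: feedback reduction of K1, K2 = (2*s - 4)/(s^2 - 4*s + 12)
Step 2: apply the feedback formula to K3, K4 = (s^2 - 2*s + 2)/(2*s^4 - 6*s^3 + 7*s^2 - 2*s - 3)
Step 3: reduce the parallel group [K1/(1+K1*K2)], [K3/(1+K3*K4)] = (4*s^5 - 19*s^4 + 32*s^3 - 10*s^2 - 30*s + 36)/(2*s^6 - 14*s^5 + 55*s^4 - 102*s^3 + 89*s^2 - 12*s - 36)
That last expression is T(s); at s = 0 only the constant terms survive, so T(0) = 36/(-36) = -1.

Answer: -1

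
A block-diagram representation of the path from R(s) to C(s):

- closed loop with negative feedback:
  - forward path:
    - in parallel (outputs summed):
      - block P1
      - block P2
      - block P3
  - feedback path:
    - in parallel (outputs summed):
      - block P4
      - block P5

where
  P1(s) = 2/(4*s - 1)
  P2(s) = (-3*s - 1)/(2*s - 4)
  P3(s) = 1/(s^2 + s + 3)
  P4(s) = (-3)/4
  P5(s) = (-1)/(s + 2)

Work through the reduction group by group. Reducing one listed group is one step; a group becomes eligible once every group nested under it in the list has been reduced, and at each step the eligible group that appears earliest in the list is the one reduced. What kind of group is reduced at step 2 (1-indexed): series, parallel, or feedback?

The answer is parallel.

Reasoning:
Step 1: reduce the parallel group P1, P2, P3
Step 2: combine P4, P5 in parallel
Step 3: apply the feedback formula to (P1+P2+P3), (P4+P5)
So the answer for step 2 is parallel.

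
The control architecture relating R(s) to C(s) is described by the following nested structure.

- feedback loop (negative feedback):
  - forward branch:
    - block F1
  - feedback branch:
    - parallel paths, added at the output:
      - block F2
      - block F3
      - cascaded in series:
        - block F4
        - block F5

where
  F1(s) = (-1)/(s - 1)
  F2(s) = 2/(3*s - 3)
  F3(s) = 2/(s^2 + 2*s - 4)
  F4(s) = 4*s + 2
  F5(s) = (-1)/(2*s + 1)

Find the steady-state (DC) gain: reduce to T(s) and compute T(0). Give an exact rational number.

[1] combine F4, F5 in series -> -2
[2] sum the parallel branches F2, F3, (F4*F5) -> (-6*s^3 - 4*s^2 + 46*s - 38)/(3*s^3 + 3*s^2 - 18*s + 12)
[3] apply the feedback formula to F1, (F2+F3+(F4*F5)) -> (-3*s^3 - 3*s^2 + 18*s - 12)/(3*s^4 + 6*s^3 - 17*s^2 - 16*s + 26)
DC gain: substitute s = 0 into T(s) from step 3: T(0) = -12/26 = -6/13.

Therefore the answer is -6/13.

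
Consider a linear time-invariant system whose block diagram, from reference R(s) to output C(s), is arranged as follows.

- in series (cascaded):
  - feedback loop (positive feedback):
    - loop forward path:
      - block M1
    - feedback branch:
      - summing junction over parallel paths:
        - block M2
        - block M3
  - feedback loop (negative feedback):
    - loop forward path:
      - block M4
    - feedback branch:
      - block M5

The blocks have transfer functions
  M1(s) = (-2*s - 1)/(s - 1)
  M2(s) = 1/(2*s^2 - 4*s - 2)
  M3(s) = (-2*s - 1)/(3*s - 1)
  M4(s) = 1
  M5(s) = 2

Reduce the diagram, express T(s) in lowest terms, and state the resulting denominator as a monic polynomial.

[1] reduce the parallel group M2, M3 -> (-4*s^3 + 6*s^2 + 11*s + 1)/(6*s^3 - 14*s^2 - 2*s + 2)
[2] close the feedback loop around M1, (M2+M3) -> (12*s^4 - 22*s^3 - 18*s^2 + 2*s + 2)/(2*s^4 + 12*s^3 - 40*s^2 - 17*s + 1)
[3] collapse the loop (M4 forward, M5 return) -> 1/3
[4] reduce the series chain [M1/(1-M1*(M2+M3))], [M4/(1+M4*M5)] -> (12*s^4 - 22*s^3 - 18*s^2 + 2*s + 2)/(6*s^4 + 36*s^3 - 120*s^2 - 51*s + 3)
No further cancellation is possible in the step-4 result, so that is T(s). Its denominator becomes monic after dividing by the leading coefficient 6.

Hence the answer: s^4 + 6*s^3 - 20*s^2 - 17*s/2 + 1/2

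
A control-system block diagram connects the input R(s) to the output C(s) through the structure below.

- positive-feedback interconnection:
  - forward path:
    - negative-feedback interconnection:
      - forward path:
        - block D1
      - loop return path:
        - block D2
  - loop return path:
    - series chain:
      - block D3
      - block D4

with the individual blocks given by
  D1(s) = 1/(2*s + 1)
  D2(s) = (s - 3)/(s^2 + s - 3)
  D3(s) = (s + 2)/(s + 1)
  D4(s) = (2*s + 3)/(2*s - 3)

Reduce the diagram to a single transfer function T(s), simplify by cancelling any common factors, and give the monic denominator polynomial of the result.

Step 1. close the feedback loop around D1, D2 -> (s^2 + s - 3)/(2*s^3 + 3*s^2 - 4*s - 6)
Step 2. cascade D3, D4 -> (2*s^2 + 7*s + 6)/(2*s^2 - s - 3)
Step 3. reduce the feedback loop with forward [D1/(1+D1*D2)] and return (D3*D4) -> (2*s^4 + s^3 - 10*s^2 + 9)/(4*s^5 + 2*s^4 - 26*s^3 - 24*s^2 + 33*s + 36)
No further cancellation is possible in the step-3 result, so that is T(s). Its denominator becomes monic after dividing by the leading coefficient 4.

Final answer: s^5 + s^4/2 - 13*s^3/2 - 6*s^2 + 33*s/4 + 9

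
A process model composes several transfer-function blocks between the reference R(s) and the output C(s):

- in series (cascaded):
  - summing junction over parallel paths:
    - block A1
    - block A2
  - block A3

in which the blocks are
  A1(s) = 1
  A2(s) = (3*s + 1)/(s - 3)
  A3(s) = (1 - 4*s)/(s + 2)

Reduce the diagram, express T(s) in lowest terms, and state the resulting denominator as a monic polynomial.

Step 1 - combine A1, A2 in parallel, giving (4*s - 2)/(s - 3)
Step 2 - series reduction of (A1+A2), A3, giving (-16*s^2 + 12*s - 2)/(s^2 - s - 6)
No further cancellation is possible in the step-2 result, so that is T(s). Its denominator is already monic.

Therefore the answer is s^2 - s - 6.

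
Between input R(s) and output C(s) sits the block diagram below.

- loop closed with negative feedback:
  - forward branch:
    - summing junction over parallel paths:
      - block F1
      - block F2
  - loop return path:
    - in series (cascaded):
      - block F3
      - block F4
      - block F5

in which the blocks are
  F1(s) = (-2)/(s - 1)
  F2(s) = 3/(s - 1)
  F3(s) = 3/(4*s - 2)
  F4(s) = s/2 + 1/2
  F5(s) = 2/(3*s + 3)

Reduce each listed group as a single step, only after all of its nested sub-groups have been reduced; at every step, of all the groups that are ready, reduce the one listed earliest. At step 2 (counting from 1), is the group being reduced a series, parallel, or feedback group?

Step 1. parallel reduction of F1, F2
Step 2. combine F3, F4, F5 in series
Step 3. feedback reduction of (F1+F2), (F3*F4*F5)
The group at step 2 is a series group.

Final answer: series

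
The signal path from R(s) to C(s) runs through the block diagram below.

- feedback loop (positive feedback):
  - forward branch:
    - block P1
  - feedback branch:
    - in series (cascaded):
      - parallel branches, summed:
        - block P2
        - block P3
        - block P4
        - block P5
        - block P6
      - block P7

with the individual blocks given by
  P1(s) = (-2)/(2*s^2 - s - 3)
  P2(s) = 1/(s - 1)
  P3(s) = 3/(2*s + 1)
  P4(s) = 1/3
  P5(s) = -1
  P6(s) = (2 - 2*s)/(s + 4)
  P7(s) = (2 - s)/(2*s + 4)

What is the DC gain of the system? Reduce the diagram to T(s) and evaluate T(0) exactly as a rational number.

(1) add P2, P3, P4, P5, P6 (parallel) -> (-16*s^3 + 19*s^2 + 64*s - 22)/(6*s^3 + 21*s^2 - 15*s - 12)
(2) reduce the series chain (P2+P3+P4+P5+P6), P7 -> (16*s^4 - 51*s^3 - 26*s^2 + 150*s - 44)/(12*s^4 + 66*s^3 + 54*s^2 - 84*s - 48)
(3) feedback reduction of P1, ((P2+P3+P4+P5+P6)*P7) -> (-12*s^4 - 66*s^3 - 54*s^2 + 84*s + 48)/(12*s^6 + 60*s^5 + 19*s^4 - 261*s^3 - 113*s^2 + 300*s + 28)
DC gain: substitute s = 0 into T(s) from step 3: T(0) = 48/28 = 12/7.

Therefore the answer is 12/7.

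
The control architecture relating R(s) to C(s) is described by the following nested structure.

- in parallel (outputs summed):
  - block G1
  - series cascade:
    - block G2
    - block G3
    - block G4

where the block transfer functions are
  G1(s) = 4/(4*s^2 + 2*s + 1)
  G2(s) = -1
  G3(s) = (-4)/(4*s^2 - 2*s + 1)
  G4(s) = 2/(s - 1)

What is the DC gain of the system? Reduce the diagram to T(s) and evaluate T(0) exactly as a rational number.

Answer: -4

Working:
[1] series reduction of G2, G3, G4: 8/(4*s^3 - 6*s^2 + 3*s - 1)
[2] parallel reduction of G1, (G2*G3*G4): (16*s^3 + 8*s^2 + 28*s + 4)/(16*s^5 - 16*s^4 + 4*s^3 - 4*s^2 + s - 1)
Evaluating the step-2 result (the overall T(s)) at s = 0 gives T(0) = 4/(-1) = -4.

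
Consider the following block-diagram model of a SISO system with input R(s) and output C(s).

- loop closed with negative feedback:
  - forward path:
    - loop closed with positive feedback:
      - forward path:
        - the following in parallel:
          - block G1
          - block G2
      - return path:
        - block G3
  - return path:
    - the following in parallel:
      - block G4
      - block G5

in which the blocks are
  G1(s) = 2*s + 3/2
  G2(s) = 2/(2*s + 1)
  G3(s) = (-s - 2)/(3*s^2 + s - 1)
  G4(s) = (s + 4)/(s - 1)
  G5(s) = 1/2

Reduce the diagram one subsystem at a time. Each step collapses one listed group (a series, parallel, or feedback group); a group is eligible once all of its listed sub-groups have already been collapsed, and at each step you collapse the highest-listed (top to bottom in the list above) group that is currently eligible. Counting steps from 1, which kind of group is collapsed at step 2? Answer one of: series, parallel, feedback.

The answer is feedback.

Reasoning:
Step 1: sum the parallel branches G1, G2
Step 2: reduce the feedback loop with forward (G1+G2) and return G3
Step 3: parallel reduction of G4, G5
Step 4: collapse the loop ([(G1+G2)/(1-(G1+G2)*G3)] forward, (G4+G5) return)
At step 2 the group reduced is feedback.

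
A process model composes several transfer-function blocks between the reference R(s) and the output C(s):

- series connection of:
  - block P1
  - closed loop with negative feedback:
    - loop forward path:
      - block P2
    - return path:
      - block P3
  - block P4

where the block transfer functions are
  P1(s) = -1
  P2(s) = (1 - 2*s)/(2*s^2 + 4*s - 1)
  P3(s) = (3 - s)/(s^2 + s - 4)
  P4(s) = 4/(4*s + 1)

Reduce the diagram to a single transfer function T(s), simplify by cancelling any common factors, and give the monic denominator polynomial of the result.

[1] collapse the loop (P2 forward, P3 return); result (-2*s^3 - s^2 + 9*s - 4)/(2*s^4 + 6*s^3 - 3*s^2 - 24*s + 7)
[2] combine P1, [P2/(1+P2*P3)], P4 in series; result (8*s^3 + 4*s^2 - 36*s + 16)/(8*s^5 + 26*s^4 - 6*s^3 - 99*s^2 + 4*s + 7)
T(s) is the step-2 result (common factors already cancelled). Leading coefficient of the denominator: 8. Divide through by 8 for the monic polynomial.

Final answer: s^5 + 13*s^4/4 - 3*s^3/4 - 99*s^2/8 + s/2 + 7/8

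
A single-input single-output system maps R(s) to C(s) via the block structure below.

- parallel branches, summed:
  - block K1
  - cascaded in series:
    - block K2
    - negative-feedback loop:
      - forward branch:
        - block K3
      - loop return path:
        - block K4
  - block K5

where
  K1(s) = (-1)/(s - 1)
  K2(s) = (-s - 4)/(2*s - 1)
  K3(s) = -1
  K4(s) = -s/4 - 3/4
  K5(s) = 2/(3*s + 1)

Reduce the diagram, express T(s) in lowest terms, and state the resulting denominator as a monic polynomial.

First reduce the diagram to T(s).

1. reduce the feedback loop with forward K3 and return K4, giving (-4)/(s + 7)
2. reduce the series chain K2, [K3/(1+K3*K4)], giving (4*s + 16)/(2*s^2 + 13*s - 7)
3. add K1, (K2*[K3/(1+K3*K4)]), K5 (parallel), giving (10*s^3 + 21*s^2 - 68*s + 5)/(6*s^4 + 35*s^3 - 49*s^2 + s + 7)
T(s) is the step-3 result (common factors already cancelled). Leading coefficient of the denominator: 6. Divide through by 6 for the monic polynomial.

Answer: s^4 + 35*s^3/6 - 49*s^2/6 + s/6 + 7/6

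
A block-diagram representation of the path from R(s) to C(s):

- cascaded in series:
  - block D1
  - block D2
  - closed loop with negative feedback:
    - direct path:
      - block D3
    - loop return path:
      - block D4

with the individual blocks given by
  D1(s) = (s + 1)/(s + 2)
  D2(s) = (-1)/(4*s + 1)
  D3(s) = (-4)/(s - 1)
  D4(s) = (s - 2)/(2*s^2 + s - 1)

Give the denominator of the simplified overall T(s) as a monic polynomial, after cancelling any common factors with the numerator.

1. collapse the loop (D3 forward, D4 return), giving (-8*s^2 - 4*s + 4)/(2*s^3 - s^2 - 6*s + 9)
2. series reduction of D1, D2, [D3/(1+D3*D4)], giving (8*s^3 + 12*s^2 - 4)/(8*s^5 + 14*s^4 - 29*s^3 - 20*s^2 + 69*s + 18)
The result of step 2 is T(s) in lowest terms. Its denominator has leading coefficient 8; dividing the denominator through by 8 makes it monic.

Final answer: s^5 + 7*s^4/4 - 29*s^3/8 - 5*s^2/2 + 69*s/8 + 9/4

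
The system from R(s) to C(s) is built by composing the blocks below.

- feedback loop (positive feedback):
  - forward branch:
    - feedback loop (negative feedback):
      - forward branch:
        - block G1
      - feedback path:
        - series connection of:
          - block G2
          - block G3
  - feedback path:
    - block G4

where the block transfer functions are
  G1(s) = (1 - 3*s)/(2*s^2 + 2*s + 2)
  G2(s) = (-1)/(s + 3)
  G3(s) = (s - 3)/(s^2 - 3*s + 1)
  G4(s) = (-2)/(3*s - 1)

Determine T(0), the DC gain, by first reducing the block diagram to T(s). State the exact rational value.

Answer: 1

Working:
(1) cascade G2, G3: (3 - s)/(s^3 - 8*s + 3)
(2) reduce the feedback loop with forward G1 and return (G2*G3): (-3*s^4 + s^3 + 24*s^2 - 17*s + 3)/(2*s^5 + 2*s^4 - 14*s^3 - 7*s^2 - 20*s + 9)
(3) collapse the loop ([G1/(1+G1*(G2*G3))] forward, G4 return): (-3*s^4 + s^3 + 24*s^2 - 17*s + 3)/(2*s^5 + 2*s^4 - 16*s^3 - 7*s^2 - 4*s + 3)
Evaluating the step-3 result (the overall T(s)) at s = 0 gives T(0) = 3/3 = 1.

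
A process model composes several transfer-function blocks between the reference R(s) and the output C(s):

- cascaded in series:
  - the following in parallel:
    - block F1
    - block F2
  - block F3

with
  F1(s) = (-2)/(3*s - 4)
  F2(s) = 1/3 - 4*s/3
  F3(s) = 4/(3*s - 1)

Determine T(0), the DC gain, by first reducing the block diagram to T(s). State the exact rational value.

Step 1. sum the parallel branches F1, F2: (-12*s^2 + 19*s - 10)/(9*s - 12)
Step 2. reduce the series chain (F1+F2), F3: (-48*s^2 + 76*s - 40)/(27*s^2 - 45*s + 12)
Step 2 gives the overall T(s). Then T(0) = -40/12 = -10/3.

Hence the answer: -10/3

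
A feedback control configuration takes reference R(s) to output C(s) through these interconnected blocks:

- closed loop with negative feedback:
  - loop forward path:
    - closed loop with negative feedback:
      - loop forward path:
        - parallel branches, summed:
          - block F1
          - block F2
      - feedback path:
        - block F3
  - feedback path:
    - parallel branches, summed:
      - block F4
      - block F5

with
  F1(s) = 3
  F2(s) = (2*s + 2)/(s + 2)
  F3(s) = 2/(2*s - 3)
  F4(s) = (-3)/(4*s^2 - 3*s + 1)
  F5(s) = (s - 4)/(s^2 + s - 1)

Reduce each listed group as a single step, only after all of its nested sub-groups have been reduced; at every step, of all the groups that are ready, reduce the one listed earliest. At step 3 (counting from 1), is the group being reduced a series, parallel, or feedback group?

Answer: parallel

Working:
[1] combine F1, F2 in parallel
[2] collapse the loop ((F1+F2) forward, F3 return)
[3] sum the parallel branches F4, F5
[4] apply the feedback formula to [(F1+F2)/(1+(F1+F2)*F3)], (F4+F5)
The group at step 3 is a parallel group.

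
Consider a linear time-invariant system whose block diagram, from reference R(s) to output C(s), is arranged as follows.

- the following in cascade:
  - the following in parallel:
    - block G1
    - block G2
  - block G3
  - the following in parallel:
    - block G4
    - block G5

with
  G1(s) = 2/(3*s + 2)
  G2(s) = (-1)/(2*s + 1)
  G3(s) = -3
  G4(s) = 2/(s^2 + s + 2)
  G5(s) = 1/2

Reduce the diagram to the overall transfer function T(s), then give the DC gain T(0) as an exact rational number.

Step 1: add G1, G2 (parallel) = s/(6*s^2 + 7*s + 2)
Step 2: combine G4, G5 in parallel = (s^2 + s + 6)/(2*s^2 + 2*s + 4)
Step 3: cascade (G1+G2), G3, (G4+G5) = (-3*s^3 - 3*s^2 - 18*s)/(12*s^4 + 26*s^3 + 42*s^2 + 32*s + 8)
Step 3 gives the overall T(s). Then T(0) = 0/8 = 0.

Hence the answer: 0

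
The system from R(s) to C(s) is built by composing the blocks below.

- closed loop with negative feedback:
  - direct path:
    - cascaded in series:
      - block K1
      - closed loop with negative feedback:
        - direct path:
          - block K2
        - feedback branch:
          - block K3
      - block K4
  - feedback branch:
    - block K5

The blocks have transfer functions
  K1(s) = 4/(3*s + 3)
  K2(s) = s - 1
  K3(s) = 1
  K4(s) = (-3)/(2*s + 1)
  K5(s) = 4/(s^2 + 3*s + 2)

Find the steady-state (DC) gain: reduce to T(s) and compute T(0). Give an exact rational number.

(1) apply the feedback formula to K2, K3 gives (s - 1)/s
(2) combine K1, [K2/(1+K2*K3)], K4 in series gives (4 - 4*s)/(2*s^3 + 3*s^2 + s)
(3) reduce the feedback loop with forward (K1*[K2/(1+K2*K3)]*K4) and return K5 gives (-4*s^3 - 8*s^2 + 4*s + 8)/(2*s^5 + 9*s^4 + 14*s^3 + 9*s^2 - 14*s + 16)
Evaluating the step-3 result (the overall T(s)) at s = 0 gives T(0) = 8/16 = 1/2.

Final answer: 1/2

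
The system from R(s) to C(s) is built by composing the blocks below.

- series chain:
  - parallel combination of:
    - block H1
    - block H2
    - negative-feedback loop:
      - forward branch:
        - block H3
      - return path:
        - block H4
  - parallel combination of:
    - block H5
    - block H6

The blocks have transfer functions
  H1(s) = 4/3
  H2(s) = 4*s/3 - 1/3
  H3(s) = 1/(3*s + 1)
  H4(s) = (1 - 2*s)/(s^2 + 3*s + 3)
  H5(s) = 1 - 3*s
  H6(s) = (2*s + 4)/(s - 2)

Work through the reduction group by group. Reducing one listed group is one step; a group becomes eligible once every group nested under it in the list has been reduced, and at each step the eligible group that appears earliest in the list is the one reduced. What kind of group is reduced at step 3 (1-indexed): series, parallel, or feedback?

1. close the feedback loop around H3, H4
2. reduce the parallel group H1, H2, [H3/(1+H3*H4)]
3. combine H5, H6 in parallel
4. series reduction of (H1+H2+[H3/(1+H3*H4)]), (H5+H6)
The group at step 3 is a parallel group.

Therefore the answer is parallel.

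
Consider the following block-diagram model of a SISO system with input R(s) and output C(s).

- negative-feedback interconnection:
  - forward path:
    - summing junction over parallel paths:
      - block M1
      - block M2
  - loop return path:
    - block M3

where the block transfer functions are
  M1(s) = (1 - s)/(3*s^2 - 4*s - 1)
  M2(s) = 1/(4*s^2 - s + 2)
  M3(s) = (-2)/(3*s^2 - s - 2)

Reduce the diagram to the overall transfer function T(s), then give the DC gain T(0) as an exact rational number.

Step 1. add M1, M2 (parallel) -> (-4*s^3 + 8*s^2 - 7*s + 1)/(12*s^4 - 19*s^3 + 6*s^2 - 7*s - 2)
Step 2. collapse the loop ((M1+M2) forward, M3 return) -> (-12*s^5 + 28*s^4 - 21*s^3 - 6*s^2 + 13*s - 2)/(36*s^6 - 69*s^5 + 13*s^4 + 19*s^3 - 27*s^2 + 30*s + 2)
The step-2 result is T(s). Setting s = 0: T(0) = -2/2 = -1.

Hence the answer: -1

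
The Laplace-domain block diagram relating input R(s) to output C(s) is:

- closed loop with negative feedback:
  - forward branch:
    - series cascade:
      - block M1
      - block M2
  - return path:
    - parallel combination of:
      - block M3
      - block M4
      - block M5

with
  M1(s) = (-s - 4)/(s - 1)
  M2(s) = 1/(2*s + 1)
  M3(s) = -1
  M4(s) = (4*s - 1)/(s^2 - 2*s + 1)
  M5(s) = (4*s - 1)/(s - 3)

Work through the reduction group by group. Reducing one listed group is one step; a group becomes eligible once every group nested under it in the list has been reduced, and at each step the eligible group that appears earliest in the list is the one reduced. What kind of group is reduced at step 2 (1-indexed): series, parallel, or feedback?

The answer is parallel.

Reasoning:
Step 1 - cascade M1, M2
Step 2 - combine M3, M4, M5 in parallel
Step 3 - close the feedback loop around (M1*M2), (M3+M4+M5)
The group at step 2 is a parallel group.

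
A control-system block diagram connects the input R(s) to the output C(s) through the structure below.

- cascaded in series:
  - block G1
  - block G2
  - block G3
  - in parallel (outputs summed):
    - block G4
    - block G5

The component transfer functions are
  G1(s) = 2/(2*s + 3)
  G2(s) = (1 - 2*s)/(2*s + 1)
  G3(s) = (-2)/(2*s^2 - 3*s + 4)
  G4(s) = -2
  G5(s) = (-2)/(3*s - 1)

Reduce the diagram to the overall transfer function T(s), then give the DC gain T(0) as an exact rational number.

Step 1 - parallel reduction of G4, G5 = (-6*s)/(3*s - 1)
Step 2 - cascade G1, G2, G3, (G4+G5) = (-48*s^2 + 24*s)/(24*s^5 + 4*s^4 - 10*s^3 + 71*s^2 + 13*s - 12)
That last expression is T(s); at s = 0 only the constant terms survive, so T(0) = 0/(-12) = 0.

Therefore the answer is 0.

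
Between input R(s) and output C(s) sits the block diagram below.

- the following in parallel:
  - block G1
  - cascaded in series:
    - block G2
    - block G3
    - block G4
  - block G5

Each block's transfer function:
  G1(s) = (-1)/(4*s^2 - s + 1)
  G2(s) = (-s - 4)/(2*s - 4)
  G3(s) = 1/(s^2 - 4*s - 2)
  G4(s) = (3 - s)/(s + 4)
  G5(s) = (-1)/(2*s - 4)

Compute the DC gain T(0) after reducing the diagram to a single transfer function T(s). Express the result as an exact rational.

Answer: -9/8

Working:
Step 1. multiply G2, G3, G4 (series); result (s - 3)/(2*s^3 - 12*s^2 + 12*s + 8)
Step 2. combine G1, (G2*G3*G4), G5 in parallel; result (-4*s^4 + 19*s^3 + 2*s^2 - 6*s - 9)/(8*s^5 - 50*s^4 + 62*s^3 + 8*s^2 + 4*s + 8)
That last expression is T(s); at s = 0 only the constant terms survive, so T(0) = -9/8.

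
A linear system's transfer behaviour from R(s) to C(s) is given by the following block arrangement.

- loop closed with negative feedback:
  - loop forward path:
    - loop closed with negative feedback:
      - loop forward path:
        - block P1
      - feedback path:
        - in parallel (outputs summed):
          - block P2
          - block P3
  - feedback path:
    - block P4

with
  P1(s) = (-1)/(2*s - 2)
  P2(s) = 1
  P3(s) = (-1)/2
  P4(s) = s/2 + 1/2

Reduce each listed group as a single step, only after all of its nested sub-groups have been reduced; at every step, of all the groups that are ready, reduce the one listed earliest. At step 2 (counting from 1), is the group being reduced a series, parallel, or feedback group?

The answer is feedback.

Reasoning:
[1] reduce the parallel group P2, P3
[2] apply the feedback formula to P1, (P2+P3)
[3] close the feedback loop around [P1/(1+P1*(P2+P3))], P4
So the answer for step 2 is feedback.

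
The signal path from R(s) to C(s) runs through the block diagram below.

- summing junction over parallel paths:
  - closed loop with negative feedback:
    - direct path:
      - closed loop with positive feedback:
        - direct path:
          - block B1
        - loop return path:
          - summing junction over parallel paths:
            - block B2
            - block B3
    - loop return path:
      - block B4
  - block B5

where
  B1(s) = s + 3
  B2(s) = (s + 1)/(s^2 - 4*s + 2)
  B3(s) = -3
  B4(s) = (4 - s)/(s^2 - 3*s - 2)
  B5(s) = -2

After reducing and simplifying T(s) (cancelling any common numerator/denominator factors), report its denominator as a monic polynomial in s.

Reducing step by step:

Step 1. sum the parallel branches B2, B3, giving (-3*s^2 + 13*s - 5)/(s^2 - 4*s + 2)
Step 2. apply the feedback formula to B1, (B2+B3), giving (s^3 - s^2 - 10*s + 6)/(3*s^3 - 3*s^2 - 38*s + 17)
Step 3. apply the feedback formula to [B1/(1-B1*(B2+B3))], B4, giving (s^5 - 4*s^4 - 9*s^3 + 38*s^2 + 2*s - 12)/(3*s^5 - 13*s^4 - 30*s^3 + 143*s^2 - 21*s - 10)
Step 4. combine [[B1/(1-B1*(B2+B3))]/(1+[B1/(1-B1*(B2+B3))]*B4)], B5 in parallel, giving (-5*s^5 + 22*s^4 + 51*s^3 - 248*s^2 + 44*s + 8)/(3*s^5 - 13*s^4 - 30*s^3 + 143*s^2 - 21*s - 10)
That last expression is T(s), already simplified. Scaling its denominator by 1/3 (the reciprocal of the leading coefficient) yields the monic denominator.

Answer: s^5 - 13*s^4/3 - 10*s^3 + 143*s^2/3 - 7*s - 10/3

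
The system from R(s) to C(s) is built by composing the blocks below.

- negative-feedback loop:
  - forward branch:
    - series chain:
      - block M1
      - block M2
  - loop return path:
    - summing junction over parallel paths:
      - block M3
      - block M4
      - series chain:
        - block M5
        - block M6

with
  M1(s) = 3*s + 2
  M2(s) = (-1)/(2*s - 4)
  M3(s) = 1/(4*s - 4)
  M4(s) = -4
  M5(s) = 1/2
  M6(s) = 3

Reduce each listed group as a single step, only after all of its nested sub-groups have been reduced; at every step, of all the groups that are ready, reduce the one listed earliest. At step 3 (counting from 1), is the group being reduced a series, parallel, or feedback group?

Step 1 - reduce the series chain M1, M2
Step 2 - combine M5, M6 in series
Step 3 - combine M3, M4, (M5*M6) in parallel
Step 4 - apply the feedback formula to (M1*M2), (M3+M4+(M5*M6))
So the answer for step 3 is parallel.

Answer: parallel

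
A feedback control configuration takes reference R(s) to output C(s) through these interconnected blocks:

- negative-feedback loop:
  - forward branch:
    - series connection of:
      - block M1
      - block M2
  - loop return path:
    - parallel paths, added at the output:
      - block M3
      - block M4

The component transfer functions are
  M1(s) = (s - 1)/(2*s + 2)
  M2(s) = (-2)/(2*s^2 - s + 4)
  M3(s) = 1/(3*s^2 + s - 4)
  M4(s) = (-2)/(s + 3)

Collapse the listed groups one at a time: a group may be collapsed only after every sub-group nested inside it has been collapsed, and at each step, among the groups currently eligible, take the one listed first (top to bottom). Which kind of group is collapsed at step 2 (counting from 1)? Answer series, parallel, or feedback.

[1] combine M1, M2 in series
[2] add M3, M4 (parallel)
[3] reduce the feedback loop with forward (M1*M2) and return (M3+M4)
At step 2 the group reduced is parallel.

Therefore the answer is parallel.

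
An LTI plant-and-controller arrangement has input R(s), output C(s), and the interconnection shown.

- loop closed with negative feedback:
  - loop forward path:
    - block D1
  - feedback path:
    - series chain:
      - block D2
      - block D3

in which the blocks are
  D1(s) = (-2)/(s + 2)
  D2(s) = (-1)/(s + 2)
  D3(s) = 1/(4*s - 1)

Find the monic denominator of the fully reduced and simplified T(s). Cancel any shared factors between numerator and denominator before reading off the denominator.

Reducing step by step:

Step 1: combine D2, D3 in series -> (-1)/(4*s^2 + 7*s - 2)
Step 2: feedback reduction of D1, (D2*D3) -> (-8*s^2 - 14*s + 4)/(4*s^3 + 15*s^2 + 12*s - 2)
The result of step 2 is T(s) in lowest terms. Its denominator has leading coefficient 4; dividing the denominator through by 4 makes it monic.

Answer: s^3 + 15*s^2/4 + 3*s - 1/2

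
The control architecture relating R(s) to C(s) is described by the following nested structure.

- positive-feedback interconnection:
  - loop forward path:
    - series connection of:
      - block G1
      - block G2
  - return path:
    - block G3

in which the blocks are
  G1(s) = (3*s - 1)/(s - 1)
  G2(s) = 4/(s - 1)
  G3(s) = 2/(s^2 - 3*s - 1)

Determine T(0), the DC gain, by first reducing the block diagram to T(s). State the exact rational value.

(1) reduce the series chain G1, G2 = (12*s - 4)/(s^2 - 2*s + 1)
(2) feedback reduction of (G1*G2), G3 = (12*s^3 - 40*s^2 + 4)/(s^4 - 5*s^3 + 6*s^2 - 25*s + 7)
That last expression is T(s); at s = 0 only the constant terms survive, so T(0) = 4/7.

Therefore the answer is 4/7.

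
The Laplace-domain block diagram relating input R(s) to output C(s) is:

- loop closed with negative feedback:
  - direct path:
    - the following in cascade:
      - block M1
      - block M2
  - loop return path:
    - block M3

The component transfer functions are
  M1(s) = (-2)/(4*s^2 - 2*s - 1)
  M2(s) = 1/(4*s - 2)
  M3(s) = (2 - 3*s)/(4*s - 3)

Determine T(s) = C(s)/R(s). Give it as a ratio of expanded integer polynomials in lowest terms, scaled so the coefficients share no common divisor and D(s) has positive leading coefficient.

Step 1. series reduction of M1, M2 = (-1)/(8*s^3 - 8*s^2 + 1)
Step 2. feedback reduction of (M1*M2), M3, giving the overall T(s)

Final answer: (3 - 4*s)/(32*s^4 - 56*s^3 + 24*s^2 + 7*s - 5)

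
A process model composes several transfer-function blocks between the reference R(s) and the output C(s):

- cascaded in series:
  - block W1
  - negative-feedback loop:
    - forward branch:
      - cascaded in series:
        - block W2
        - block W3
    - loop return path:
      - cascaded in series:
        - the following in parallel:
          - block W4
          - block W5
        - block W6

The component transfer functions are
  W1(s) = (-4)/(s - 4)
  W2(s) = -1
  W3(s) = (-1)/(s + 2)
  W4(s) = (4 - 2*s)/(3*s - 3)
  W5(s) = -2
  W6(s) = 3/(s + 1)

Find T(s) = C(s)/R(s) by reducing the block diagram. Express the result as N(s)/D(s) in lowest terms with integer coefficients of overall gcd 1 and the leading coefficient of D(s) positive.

The answer is (4 - 4*s^2)/(s^4 - 2*s^3 - 17*s^2 + 44*s - 32).

Reasoning:
1. combine W2, W3 in series; result 1/(s + 2)
2. sum the parallel branches W4, W5; result (10 - 8*s)/(3*s - 3)
3. series reduction of (W4+W5), W6; result (10 - 8*s)/(s^2 - 1)
4. close the feedback loop around (W2*W3), ((W4+W5)*W6); result (s^2 - 1)/(s^3 + 2*s^2 - 9*s + 8)
5. cascade W1, [(W2*W3)/(1+(W2*W3)*((W4+W5)*W6))]: this yields T(s), and no further normalization is needed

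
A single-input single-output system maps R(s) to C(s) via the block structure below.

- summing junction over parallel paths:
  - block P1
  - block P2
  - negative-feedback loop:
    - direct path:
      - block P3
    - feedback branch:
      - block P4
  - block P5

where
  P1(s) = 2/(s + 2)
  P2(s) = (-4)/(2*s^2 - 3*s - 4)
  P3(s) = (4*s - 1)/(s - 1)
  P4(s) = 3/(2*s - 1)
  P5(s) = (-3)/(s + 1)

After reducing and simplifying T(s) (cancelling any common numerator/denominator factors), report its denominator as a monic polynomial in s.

[1] apply the feedback formula to P3, P4: (8*s^2 - 6*s + 1)/(2*s^2 + 9*s - 2)
[2] parallel reduction of P1, P2, [P3/(1+P3*P4)], P5: (16*s^6 + 8*s^5 - 124*s^4 - 156*s^3 + 105*s^2 + 94*s - 24)/(4*s^6 + 24*s^5 + 5*s^4 - 123*s^3 - 160*s^2 - 36*s + 16)
The result of step 2 is T(s) in lowest terms. Its denominator has leading coefficient 4; dividing the denominator through by 4 makes it monic.

Final answer: s^6 + 6*s^5 + 5*s^4/4 - 123*s^3/4 - 40*s^2 - 9*s + 4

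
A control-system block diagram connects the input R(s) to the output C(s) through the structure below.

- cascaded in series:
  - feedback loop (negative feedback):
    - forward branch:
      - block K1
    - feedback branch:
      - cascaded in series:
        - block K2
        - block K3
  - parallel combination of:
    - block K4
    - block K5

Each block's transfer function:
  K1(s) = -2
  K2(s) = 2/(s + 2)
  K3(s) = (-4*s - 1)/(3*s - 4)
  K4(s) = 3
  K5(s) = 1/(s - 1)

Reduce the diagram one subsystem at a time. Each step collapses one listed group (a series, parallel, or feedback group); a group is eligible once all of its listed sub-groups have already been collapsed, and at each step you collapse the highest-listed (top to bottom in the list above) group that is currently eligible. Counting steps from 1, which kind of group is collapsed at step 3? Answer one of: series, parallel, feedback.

Step 1. reduce the series chain K2, K3
Step 2. feedback reduction of K1, (K2*K3)
Step 3. sum the parallel branches K4, K5
Step 4. multiply [K1/(1+K1*(K2*K3))], (K4+K5) (series)
So the answer for step 3 is parallel.

Therefore the answer is parallel.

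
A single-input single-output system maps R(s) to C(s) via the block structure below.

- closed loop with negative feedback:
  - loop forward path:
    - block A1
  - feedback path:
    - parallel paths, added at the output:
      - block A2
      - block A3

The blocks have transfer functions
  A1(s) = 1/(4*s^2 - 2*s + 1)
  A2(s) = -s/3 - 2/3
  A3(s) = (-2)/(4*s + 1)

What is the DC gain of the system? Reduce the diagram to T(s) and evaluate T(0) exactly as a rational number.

1. parallel reduction of A2, A3, giving (-4*s^2 - 9*s - 8)/(12*s + 3)
2. apply the feedback formula to A1, (A2+A3), giving (12*s + 3)/(48*s^3 - 16*s^2 - 3*s - 5)
Evaluating the step-2 result (the overall T(s)) at s = 0 gives T(0) = 3/(-5) = -3/5.

Therefore the answer is -3/5.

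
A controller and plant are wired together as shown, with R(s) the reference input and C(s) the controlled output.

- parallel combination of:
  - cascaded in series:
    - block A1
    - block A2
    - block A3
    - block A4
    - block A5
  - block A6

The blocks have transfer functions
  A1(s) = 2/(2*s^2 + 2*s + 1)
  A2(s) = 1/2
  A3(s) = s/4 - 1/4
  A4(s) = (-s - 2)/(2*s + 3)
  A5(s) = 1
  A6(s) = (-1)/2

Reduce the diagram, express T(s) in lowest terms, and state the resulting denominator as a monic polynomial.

Step 1 - combine A1, A2, A3, A4, A5 in series = (-s^2 - s + 2)/(16*s^3 + 40*s^2 + 32*s + 12)
Step 2 - parallel reduction of (A1*A2*A3*A4*A5), A6 = (-8*s^3 - 21*s^2 - 17*s - 4)/(16*s^3 + 40*s^2 + 32*s + 12)
Step 2 gives the fully reduced T(s), with no common factor left to cancel. The denominator's leading coefficient is 16, so divide each of its coefficients by 16 to get the monic form.

Final answer: s^3 + 5*s^2/2 + 2*s + 3/4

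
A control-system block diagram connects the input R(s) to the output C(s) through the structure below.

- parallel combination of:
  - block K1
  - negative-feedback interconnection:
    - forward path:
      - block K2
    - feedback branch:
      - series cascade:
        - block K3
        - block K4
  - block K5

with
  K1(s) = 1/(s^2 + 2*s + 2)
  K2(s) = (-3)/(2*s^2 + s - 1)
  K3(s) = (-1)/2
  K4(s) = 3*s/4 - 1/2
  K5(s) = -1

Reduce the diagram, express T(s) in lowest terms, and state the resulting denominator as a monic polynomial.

1. combine K3, K4 in series: 1/4 - 3*s/8
2. collapse the loop (K2 forward, (K3*K4) return): (-24)/(16*s^2 + 17*s - 14)
3. parallel reduction of K1, [K2/(1+K2*(K3*K4))], K5: (-16*s^4 - 49*s^3 - 60*s^2 - 37*s - 34)/(16*s^4 + 49*s^3 + 52*s^2 + 6*s - 28)
T(s) is the step-3 result (common factors already cancelled). Leading coefficient of the denominator: 16. Divide through by 16 for the monic polynomial.

Final answer: s^4 + 49*s^3/16 + 13*s^2/4 + 3*s/8 - 7/4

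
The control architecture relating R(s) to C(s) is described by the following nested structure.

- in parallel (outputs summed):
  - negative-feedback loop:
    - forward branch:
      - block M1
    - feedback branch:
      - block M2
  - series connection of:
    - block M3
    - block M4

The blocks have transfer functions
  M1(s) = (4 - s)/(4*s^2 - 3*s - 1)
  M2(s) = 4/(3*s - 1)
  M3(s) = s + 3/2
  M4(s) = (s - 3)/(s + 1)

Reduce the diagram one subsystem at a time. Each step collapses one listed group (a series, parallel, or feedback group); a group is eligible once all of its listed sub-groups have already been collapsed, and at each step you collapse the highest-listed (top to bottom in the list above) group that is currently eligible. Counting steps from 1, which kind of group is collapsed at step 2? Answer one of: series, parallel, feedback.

Reducing step by step:

Step 1. reduce the feedback loop with forward M1 and return M2
Step 2. multiply M3, M4 (series)
Step 3. reduce the parallel group [M1/(1+M1*M2)], (M3*M4)
Step 2 collapses a series group.

Answer: series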